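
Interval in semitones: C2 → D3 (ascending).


Let's work it out.
Absolute semitone position = octave×12 + chromatic position
C2: 2×12 + 0 = 24
D3: 3×12 + 2 = 38
Difference = 38 - 24 = 14
= 14 semitones


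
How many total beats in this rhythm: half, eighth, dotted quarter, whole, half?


Step by step:
Beat values:
  half = 2 beats
  eighth = 0.5 beats
  dotted quarter = 1.5 beats
  whole = 4 beats
  half = 2 beats
Sum = 2 + 0.5 + 1.5 + 4 + 2
= 10 beats


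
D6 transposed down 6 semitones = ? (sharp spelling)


Solution.
D6: chromatic position 2 in octave 6 → absolute = 6×12 + 2 = 74
Transpose down 6: 74 - 6 = 68
68 = 5×12 + 8 → G# in octave 5
Result = G#5


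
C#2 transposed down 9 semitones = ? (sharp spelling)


Solution.
C#2: chromatic position 1 in octave 2 → absolute = 2×12 + 1 = 25
Transpose down 9: 25 - 9 = 16
16 = 1×12 + 4 → E in octave 1
Result = E1


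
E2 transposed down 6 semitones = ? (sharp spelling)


Reasoning:
E2: chromatic position 4 in octave 2 → absolute = 2×12 + 4 = 28
Transpose down 6: 28 - 6 = 22
22 = 1×12 + 10 → A# in octave 1
Result = A#1


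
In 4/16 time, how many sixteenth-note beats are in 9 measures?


Reasoning:
Time signature 4/16: the bottom number 16 means the sixteenth note gets one count
The top number 4 means 4 sixteenth-note beats per measure
Total = 4 × 9 measures
= 36 sixteenth-note beats


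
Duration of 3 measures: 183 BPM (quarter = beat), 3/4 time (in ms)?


Solution.
Quarter-note beat duration = 60000 / 183 ms
Beats per measure (3/4) = 3
One measure = 3 × 60000 / 183 = 180000 / 183 ms
3 measures = 3 × 180000 / 183 = 540000 / 183
= 2950.8 ms


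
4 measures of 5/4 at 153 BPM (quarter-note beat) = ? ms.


Quarter-note beat duration = 60000 / 153 ms
Beats per measure (5/4) = 5
One measure = 5 × 60000 / 153 = 300000 / 153 ms
4 measures = 4 × 300000 / 153 = 1200000 / 153
= 7843.1 ms


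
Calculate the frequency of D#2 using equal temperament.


Reasoning:
f = 440 × 2^(n/12) where n = semitones from A4
D#2: -30 semitones from A4
f = 440 × 2^(-30/12)
f = 77.78 Hz


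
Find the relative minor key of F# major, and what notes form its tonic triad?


Step by step:
The relative minor shares the major's key signature and starts on its 6th degree
6th degree = a major 6th above the tonic; a major 6th above F# is D#
→ relative minor of F# major is D# minor
Tonic triad of D# minor = root + minor 3rd + perfect 5th = D# F# A#
= D# minor; triad = D# F# A#


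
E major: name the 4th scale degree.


Step by step:
Major scale pattern: W-W-H-W-W-W-H (2-2-1-2-2-2-1 semitones)
Starting from E:
  E + 2 semitones → F#
  F# + 2 semitones → G#
  G# + 1 semitone → A
  A + 2 semitones → B
  B + 2 semitones → C#
  C# + 2 semitones → D#
  D# + 1 semitone → E
Scale: E F# G# A B C# D#
Degree 4 = A


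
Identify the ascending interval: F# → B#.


Let's work it out.
Letter names: F → B spans 4 letter names → a 4th
Semitones: F# → B# = 6 half-steps
A 4th of 6 semitones is an augmented 4th
= augmented 4th


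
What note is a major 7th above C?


Reasoning:
A 7th spans 7 letter names, so from C we land on B
A major 7th = 11 semitones above C
Spell B at that pitch: B
= B


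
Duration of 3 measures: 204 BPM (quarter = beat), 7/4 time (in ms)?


Quarter-note beat duration = 60000 / 204 ms
Beats per measure (7/4) = 7
One measure = 7 × 60000 / 204 = 420000 / 204 ms
3 measures = 3 × 420000 / 204 = 1260000 / 204
= 6176.5 ms


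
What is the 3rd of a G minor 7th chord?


Step by step:
Minor 7th chord = root + minor 3rd + perfect 5th + minor 7th
Seventh chords stack in thirds, so the letter names are G-B-D-F
Root: G
Minor 3rd above G: Bb
Perfect 5th above G: D
Minor 7th above G: F
The 3rd = Bb


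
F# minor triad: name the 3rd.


Minor triad = root + minor 3rd (3 semitones) + perfect 5th (7 semitones)
A triad on F# stacks thirds, so the chord tones use letter names F-A-C
Root: F#
Minor 3rd above F#: A
Perfect 5th above F#: C#
The 3rd = A


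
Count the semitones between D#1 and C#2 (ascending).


Absolute semitone position = octave×12 + chromatic position
D#1: 1×12 + 3 = 15
C#2: 2×12 + 1 = 25
Difference = 25 - 15 = 10
= 10 semitones


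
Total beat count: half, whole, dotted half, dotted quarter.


Solution.
Beat values:
  half = 2 beats
  whole = 4 beats
  dotted half = 3 beats
  dotted quarter = 1.5 beats
Sum = 2 + 4 + 3 + 1.5
= 10.5 beats


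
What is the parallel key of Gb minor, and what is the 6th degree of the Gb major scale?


Solution.
Parallel keys share the same tonic but differ in mode
Gb minor → parallel is Gb major
Gb major scale: Gb Ab Bb Cb Db Eb F
= Gb major; 6th degree = Eb


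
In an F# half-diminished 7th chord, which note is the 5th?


Reasoning:
Half-diminished 7th chord = root + minor 3rd + diminished 5th + minor 7th
Seventh chords stack in thirds, so the letter names are F-A-C-E
Root: F#
Minor 3rd above F#: A
Diminished 5th above F#: C
Minor 7th above F#: E
The 5th = C


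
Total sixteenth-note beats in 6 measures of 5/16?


Step by step:
Time signature 5/16: the bottom number 16 means the sixteenth note gets one count
The top number 5 means 5 sixteenth-note beats per measure
Total = 5 × 6 measures
= 30 sixteenth-note beats


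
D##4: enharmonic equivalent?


Solution.
Enharmonic notes sound the same pitch but are spelled with different letter names
D## and E name the same pitch class
= E4


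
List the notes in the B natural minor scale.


Working:
Natural minor scale pattern: W-H-W-W-H-W-W (2-1-2-2-1-2-2 semitones)
Starting from B:
  B + 2 semitones → C#
  C# + 1 semitone → D
  D + 2 semitones → E
  E + 2 semitones → F#
  F# + 1 semitone → G
  G + 2 semitones → A
  A + 2 semitones → B
Scale = B C# D E F# G A


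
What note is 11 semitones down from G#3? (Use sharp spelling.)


G#3: chromatic position 8 in octave 3 → absolute = 3×12 + 8 = 44
Transpose down 11: 44 - 11 = 33
33 = 2×12 + 9 → A in octave 2
Result = A2


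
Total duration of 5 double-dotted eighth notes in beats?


Solution.
Base eighth note = 1/2 beats
Dot 1 adds half the previous value: +1/4
Dot 2 adds half the previous value: +1/8
One double-dotted eighth = 1/2 + 1/4 + 1/8 = 7/8
5 of them = 5 × 7/8 = 35/8
= 35/8 beats


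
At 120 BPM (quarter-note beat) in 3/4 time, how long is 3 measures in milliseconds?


Solution.
Quarter-note beat duration = 60000 / 120 ms
Beats per measure (3/4) = 3
One measure = 3 × 60000 / 120 = 180000 / 120 ms
3 measures = 3 × 180000 / 120 = 540000 / 120
= 4500.0 ms


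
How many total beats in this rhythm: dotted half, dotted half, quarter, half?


Solution.
Beat values:
  dotted half = 3 beats
  dotted half = 3 beats
  quarter = 1 beat
  half = 2 beats
Sum = 3 + 3 + 1 + 2
= 9 beats


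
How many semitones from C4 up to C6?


Reasoning:
Absolute semitone position = octave×12 + chromatic position
C4: 4×12 + 0 = 48
C6: 6×12 + 0 = 72
Difference = 72 - 48 = 24
= 24 semitones


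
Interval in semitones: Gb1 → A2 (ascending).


Absolute semitone position = octave×12 + chromatic position
Gb1: 1×12 + 6 = 18
A2: 2×12 + 9 = 33
Difference = 33 - 18 = 15
= 15 semitones


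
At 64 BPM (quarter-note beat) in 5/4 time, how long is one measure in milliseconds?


Quarter-note beat duration = 60000 / 64 ms
Beats per measure (5/4) = 5
One measure = 5 × 60000 / 64 = 300000 / 64 ms
= 4687.5 ms


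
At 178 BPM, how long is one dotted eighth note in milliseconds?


Let's work it out.
One quarter-note beat = 60000 / BPM = 60000 / 178 ms
Dotted eighth note = 3/4 × quarter note
Duration = 3/4 × 60000 / 178 = 45000 / 178
= 252.8 ms


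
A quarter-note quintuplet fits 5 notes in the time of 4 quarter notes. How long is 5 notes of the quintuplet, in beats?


Reasoning:
Quintuplet: 5 notes occupy the space of 4 quarter notes
Space = 4 × 1 = 4 beats
Each quintuplet note = 4 / 5 = 4/5 beats
5 notes = 5 × 4/5 = 4
= 4 beats


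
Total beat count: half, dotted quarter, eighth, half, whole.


Working:
Beat values:
  half = 2 beats
  dotted quarter = 1.5 beats
  eighth = 0.5 beats
  half = 2 beats
  whole = 4 beats
Sum = 2 + 1.5 + 0.5 + 2 + 4
= 10 beats


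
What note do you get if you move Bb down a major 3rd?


Step by step:
major 3rd: 3 letter names, 4 semitones
Letter: B - 2 → G
Pitch: Bb - 4 semitones, spelled as a G → Gb
= Gb


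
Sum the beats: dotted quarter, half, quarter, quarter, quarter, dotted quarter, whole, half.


Beat values:
  dotted quarter = 1.5 beats
  half = 2 beats
  quarter = 1 beat
  quarter = 1 beat
  quarter = 1 beat
  dotted quarter = 1.5 beats
  whole = 4 beats
  half = 2 beats
Sum = 1.5 + 2 + 1 + 1 + 1 + 1.5 + 4 + 2
= 14 beats


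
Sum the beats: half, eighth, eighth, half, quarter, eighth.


Reasoning:
Beat values:
  half = 2 beats
  eighth = 0.5 beats
  eighth = 0.5 beats
  half = 2 beats
  quarter = 1 beat
  eighth = 0.5 beats
Sum = 2 + 0.5 + 0.5 + 2 + 1 + 0.5
= 6.5 beats


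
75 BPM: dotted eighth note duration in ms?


Solution.
One quarter-note beat = 60000 / BPM = 60000 / 75 ms
Dotted eighth note = 3/4 × quarter note
Duration = 3/4 × 60000 / 75 = 45000 / 75
= 600.0 ms


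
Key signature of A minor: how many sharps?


Reasoning:
Sharp minor keys follow the circle of fifths: A(0), E(1), B(2), F#(3), C#(4), G#(5), D#(6), A#(7)
A minor has 0 sharps
= 0 sharps


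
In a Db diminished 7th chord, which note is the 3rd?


Step by step:
Diminished 7th chord = root + minor 3rd + diminished 5th + diminished 7th
Seventh chords stack in thirds, so the letter names are D-F-A-C
Root: Db
Minor 3rd above Db: Fb
Diminished 5th above Db: Abb
Diminished 7th above Db: Cbb
The 3rd = Fb


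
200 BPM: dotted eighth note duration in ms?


Solution.
One quarter-note beat = 60000 / BPM = 60000 / 200 ms
Dotted eighth note = 3/4 × quarter note
Duration = 3/4 × 60000 / 200 = 45000 / 200
= 225.0 ms


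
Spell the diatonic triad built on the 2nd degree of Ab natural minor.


Step by step:
Ab natural minor scale: Ab Bb Cb Db Eb Fb Gb
Diatonic triad on degree 2 stacks scale notes 2, 4, 6: Bb Db Fb
Bb→Db = 3 semitones; Bb→Fb = 6 semitones → diminished triad
= Bb Db Fb (diminished)


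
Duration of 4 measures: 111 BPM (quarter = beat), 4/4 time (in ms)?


Working:
Quarter-note beat duration = 60000 / 111 ms
Beats per measure (4/4) = 4
One measure = 4 × 60000 / 111 = 240000 / 111 ms
4 measures = 4 × 240000 / 111 = 960000 / 111
= 8648.6 ms


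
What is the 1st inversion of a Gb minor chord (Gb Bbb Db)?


Root position: Gb Bbb Db
1st inversion: move root up an octave
Bass note: Bbb
Notes (bottom to top) = Bbb Db Gb


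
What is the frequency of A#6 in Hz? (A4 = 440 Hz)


f = 440 × 2^(n/12) where n = semitones from A4
A#6: 25 semitones from A4
f = 440 × 2^(25/12)
f = 1864.66 Hz


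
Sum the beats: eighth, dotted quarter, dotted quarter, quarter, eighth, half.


Reasoning:
Beat values:
  eighth = 0.5 beats
  dotted quarter = 1.5 beats
  dotted quarter = 1.5 beats
  quarter = 1 beat
  eighth = 0.5 beats
  half = 2 beats
Sum = 0.5 + 1.5 + 1.5 + 1 + 0.5 + 2
= 7 beats


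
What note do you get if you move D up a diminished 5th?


diminished 5th: 5 letter names, 6 semitones
Letter: D + 4 → A
Pitch: D + 6 semitones, spelled as an A → Ab
= Ab


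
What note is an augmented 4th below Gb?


A 4th spans 4 letter names, so from G we land on D
An augmented 4th = 6 semitones below Gb
Spell D at that pitch: Dbb
= Dbb


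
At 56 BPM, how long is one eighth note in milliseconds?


One quarter-note beat = 60000 / BPM = 60000 / 56 ms
Eighth note = 1/2 × quarter note
Duration = 1/2 × 60000 / 56 = 30000 / 56
= 535.7 ms


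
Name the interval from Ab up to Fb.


Reasoning:
Letter names: A → F spans 6 letter names → a 6th
Semitones: Ab → Fb = 8 half-steps
A 6th of 8 semitones is a minor 6th
= minor 6th


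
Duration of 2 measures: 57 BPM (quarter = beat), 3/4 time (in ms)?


Solution.
Quarter-note beat duration = 60000 / 57 ms
Beats per measure (3/4) = 3
One measure = 3 × 60000 / 57 = 180000 / 57 ms
2 measures = 2 × 180000 / 57 = 360000 / 57
= 6315.8 ms


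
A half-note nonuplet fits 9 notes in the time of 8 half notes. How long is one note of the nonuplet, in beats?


Step by step:
Nonuplet: 9 notes occupy the space of 8 half notes
Space = 8 × 2 = 16 beats
Each nonuplet note = 16 / 9 = 16/9 beats
= 16/9 beats


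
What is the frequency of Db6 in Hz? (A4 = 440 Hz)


Solution.
f = 440 × 2^(n/12) where n = semitones from A4
Db6: 16 semitones from A4
f = 440 × 2^(16/12)
f = 1108.73 Hz


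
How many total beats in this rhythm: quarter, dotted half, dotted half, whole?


Beat values:
  quarter = 1 beat
  dotted half = 3 beats
  dotted half = 3 beats
  whole = 4 beats
Sum = 1 + 3 + 3 + 4
= 11 beats


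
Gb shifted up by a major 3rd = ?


Let's work it out.
major 3rd: 3 letter names, 4 semitones
Letter: G + 2 → B
Pitch: Gb + 4 semitones, spelled as a B → Bb
= Bb


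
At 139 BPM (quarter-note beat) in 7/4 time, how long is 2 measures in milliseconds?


Quarter-note beat duration = 60000 / 139 ms
Beats per measure (7/4) = 7
One measure = 7 × 60000 / 139 = 420000 / 139 ms
2 measures = 2 × 420000 / 139 = 840000 / 139
= 6043.2 ms


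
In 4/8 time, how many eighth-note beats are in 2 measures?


Step by step:
Time signature 4/8: the bottom number 8 means the eighth note gets one count
The top number 4 means 4 eighth-note beats per measure
Total = 4 × 2 measures
= 8 eighth-note beats


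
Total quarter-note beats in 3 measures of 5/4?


Working:
Time signature 5/4: the bottom number 4 means the quarter note gets one count
The top number 5 means 5 quarter-note beats per measure
Total = 5 × 3 measures
= 15 quarter-note beats


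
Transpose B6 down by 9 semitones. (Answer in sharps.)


Reasoning:
B6: chromatic position 11 in octave 6 → absolute = 6×12 + 11 = 83
Transpose down 9: 83 - 9 = 74
74 = 6×12 + 2 → D in octave 6
Result = D6


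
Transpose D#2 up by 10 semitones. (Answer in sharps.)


Step by step:
D#2: chromatic position 3 in octave 2 → absolute = 2×12 + 3 = 27
Transpose up 10: 27 + 10 = 37
37 = 3×12 + 1 → C# in octave 3
Result = C#3


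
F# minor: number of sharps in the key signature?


Sharp minor keys follow the circle of fifths: A(0), E(1), B(2), F#(3), C#(4), G#(5), D#(6), A#(7)
F# minor has 3 sharps
Order of sharps: F# C# G# D# A# E# B# → first 3: F#, C#, G#
= 3 sharps


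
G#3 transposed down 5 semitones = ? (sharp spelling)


Solution.
G#3: chromatic position 8 in octave 3 → absolute = 3×12 + 8 = 44
Transpose down 5: 44 - 5 = 39
39 = 3×12 + 3 → D# in octave 3
Result = D#3


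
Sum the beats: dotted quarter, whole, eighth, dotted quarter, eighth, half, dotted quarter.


Working:
Beat values:
  dotted quarter = 1.5 beats
  whole = 4 beats
  eighth = 0.5 beats
  dotted quarter = 1.5 beats
  eighth = 0.5 beats
  half = 2 beats
  dotted quarter = 1.5 beats
Sum = 1.5 + 4 + 0.5 + 1.5 + 0.5 + 2 + 1.5
= 11.5 beats


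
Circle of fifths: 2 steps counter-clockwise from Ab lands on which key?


Step by step:
Each counter-clockwise step moves down a perfect 5th (= up a perfect 4th)
From Ab: Ab → Db → F#/Gb
= F#/Gb


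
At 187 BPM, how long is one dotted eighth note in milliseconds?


Reasoning:
One quarter-note beat = 60000 / BPM = 60000 / 187 ms
Dotted eighth note = 3/4 × quarter note
Duration = 3/4 × 60000 / 187 = 45000 / 187
= 240.6 ms


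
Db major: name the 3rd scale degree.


Let's work it out.
Major scale pattern: W-W-H-W-W-W-H (2-2-1-2-2-2-1 semitones)
Starting from Db:
  Db + 2 semitones → Eb
  Eb + 2 semitones → F
  F + 1 semitone → Gb
  Gb + 2 semitones → Ab
  Ab + 2 semitones → Bb
  Bb + 2 semitones → C
  C + 1 semitone → Db
Scale: Db Eb F Gb Ab Bb C
Degree 3 = F


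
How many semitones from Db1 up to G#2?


Step by step:
Absolute semitone position = octave×12 + chromatic position
Db1: 1×12 + 1 = 13
G#2: 2×12 + 8 = 32
Difference = 32 - 13 = 19
= 19 semitones


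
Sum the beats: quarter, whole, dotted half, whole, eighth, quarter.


Beat values:
  quarter = 1 beat
  whole = 4 beats
  dotted half = 3 beats
  whole = 4 beats
  eighth = 0.5 beats
  quarter = 1 beat
Sum = 1 + 4 + 3 + 4 + 0.5 + 1
= 13.5 beats


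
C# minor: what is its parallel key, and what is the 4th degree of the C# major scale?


Reasoning:
Parallel keys share the same tonic but differ in mode
C# minor → parallel is C# major
C# major scale: C# D# E# F# G# A# B#
= C# major; 4th degree = F#


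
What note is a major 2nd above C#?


Working:
A 2nd spans 2 letter names, so from C we land on D
A major 2nd = 2 semitones above C#
Spell D at that pitch: D#
= D#


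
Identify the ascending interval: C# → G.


Solution.
Letter names: C → G spans 5 letter names → a 5th
Semitones: C# → G = 6 half-steps
A 5th of 6 semitones is a diminished 5th
= diminished 5th


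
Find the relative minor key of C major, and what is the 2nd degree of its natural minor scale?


Reasoning:
The relative minor shares the major's key signature and starts on its 6th degree
6th degree = a major 6th above the tonic; a major 6th above C is A
→ relative minor of C major is A minor
A natural minor scale: A B C D E F G
= A minor; 2nd degree = B


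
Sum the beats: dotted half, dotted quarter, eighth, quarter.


Step by step:
Beat values:
  dotted half = 3 beats
  dotted quarter = 1.5 beats
  eighth = 0.5 beats
  quarter = 1 beat
Sum = 3 + 1.5 + 0.5 + 1
= 6 beats


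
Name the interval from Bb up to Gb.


Let's work it out.
Letter names: B → G spans 6 letter names → a 6th
Semitones: Bb → Gb = 8 half-steps
A 6th of 8 semitones is a minor 6th
= minor 6th


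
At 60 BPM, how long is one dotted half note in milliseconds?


Step by step:
One quarter-note beat = 60000 / BPM = 60000 / 60 ms
Dotted half note = 3 × quarter note
Duration = 3 × 60000 / 60 = 180000 / 60
= 3000.0 ms


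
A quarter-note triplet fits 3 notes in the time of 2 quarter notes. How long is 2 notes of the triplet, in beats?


Reasoning:
Triplet: 3 notes occupy the space of 2 quarter notes
Space = 2 × 1 = 2 beats
Each triplet note = 2 / 3 = 2/3 beats
2 notes = 2 × 2/3 = 4/3
= 4/3 beats


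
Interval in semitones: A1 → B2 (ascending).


Solution.
Absolute semitone position = octave×12 + chromatic position
A1: 1×12 + 9 = 21
B2: 2×12 + 11 = 35
Difference = 35 - 21 = 14
= 14 semitones


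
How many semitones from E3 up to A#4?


Working:
Absolute semitone position = octave×12 + chromatic position
E3: 3×12 + 4 = 40
A#4: 4×12 + 10 = 58
Difference = 58 - 40 = 18
= 18 semitones


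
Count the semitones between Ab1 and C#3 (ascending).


Working:
Absolute semitone position = octave×12 + chromatic position
Ab1: 1×12 + 8 = 20
C#3: 3×12 + 1 = 37
Difference = 37 - 20 = 17
= 17 semitones


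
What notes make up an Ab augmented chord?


Solution.
Augmented triad = root + major 3rd (4 semitones) + augmented 5th (8 semitones)
A triad on Ab stacks thirds, so the chord tones use letter names A-C-E
Root: Ab
Major 3rd above Ab: C
Augmented 5th above Ab: E
Chord = Ab C E


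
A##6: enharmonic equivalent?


Step by step:
Enharmonic notes sound the same pitch but are spelled with different letter names
A## and B name the same pitch class
= B6


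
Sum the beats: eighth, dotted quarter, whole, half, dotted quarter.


Beat values:
  eighth = 0.5 beats
  dotted quarter = 1.5 beats
  whole = 4 beats
  half = 2 beats
  dotted quarter = 1.5 beats
Sum = 0.5 + 1.5 + 4 + 2 + 1.5
= 9.5 beats


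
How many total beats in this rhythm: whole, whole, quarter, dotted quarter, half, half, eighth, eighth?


Step by step:
Beat values:
  whole = 4 beats
  whole = 4 beats
  quarter = 1 beat
  dotted quarter = 1.5 beats
  half = 2 beats
  half = 2 beats
  eighth = 0.5 beats
  eighth = 0.5 beats
Sum = 4 + 4 + 1 + 1.5 + 2 + 2 + 0.5 + 0.5
= 15.5 beats


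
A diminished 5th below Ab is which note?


Reasoning:
A 5th spans 5 letter names, so from A we land on D
A diminished 5th = 6 semitones below Ab
Spell D at that pitch: D
= D


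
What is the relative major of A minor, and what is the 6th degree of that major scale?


Let's work it out.
The relative major shares the key signature and is a minor 3rd above the minor tonic
A minor 3rd above A is C
→ relative major of A minor is C major
C major scale: C D E F G A B
= C major; 6th degree = A


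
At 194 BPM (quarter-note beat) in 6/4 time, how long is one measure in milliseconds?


Solution.
Quarter-note beat duration = 60000 / 194 ms
Beats per measure (6/4) = 6
One measure = 6 × 60000 / 194 = 360000 / 194 ms
= 1855.7 ms


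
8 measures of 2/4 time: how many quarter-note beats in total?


Reasoning:
Time signature 2/4: the bottom number 4 means the quarter note gets one count
The top number 2 means 2 quarter-note beats per measure
Total = 2 × 8 measures
= 16 quarter-note beats


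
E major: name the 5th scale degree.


Major scale pattern: W-W-H-W-W-W-H (2-2-1-2-2-2-1 semitones)
Starting from E:
  E + 2 semitones → F#
  F# + 2 semitones → G#
  G# + 1 semitone → A
  A + 2 semitones → B
  B + 2 semitones → C#
  C# + 2 semitones → D#
  D# + 1 semitone → E
Scale: E F# G# A B C# D#
Degree 5 = B


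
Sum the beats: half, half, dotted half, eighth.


Solution.
Beat values:
  half = 2 beats
  half = 2 beats
  dotted half = 3 beats
  eighth = 0.5 beats
Sum = 2 + 2 + 3 + 0.5
= 7.5 beats


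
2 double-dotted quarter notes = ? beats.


Working:
Base quarter note = 1 beat
Dot 1 adds half the previous value: +1/2
Dot 2 adds half the previous value: +1/4
One double-dotted quarter = 1 + 1/2 + 1/4 = 7/4
2 of them = 2 × 7/4 = 7/2
= 7/2 beats


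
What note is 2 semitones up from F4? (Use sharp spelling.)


F4: chromatic position 5 in octave 4 → absolute = 4×12 + 5 = 53
Transpose up 2: 53 + 2 = 55
55 = 4×12 + 7 → G in octave 4
Result = G4


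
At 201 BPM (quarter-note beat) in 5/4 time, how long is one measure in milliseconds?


Step by step:
Quarter-note beat duration = 60000 / 201 ms
Beats per measure (5/4) = 5
One measure = 5 × 60000 / 201 = 300000 / 201 ms
= 1492.5 ms


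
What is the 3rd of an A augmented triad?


Step by step:
Augmented triad = root + major 3rd (4 semitones) + augmented 5th (8 semitones)
A triad on A stacks thirds, so the chord tones use letter names A-C-E
Root: A
Major 3rd above A: C#
Augmented 5th above A: E#
The 3rd = C#


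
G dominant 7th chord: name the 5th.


Working:
Dominant 7th chord = root + major 3rd + perfect 5th + minor 7th
Seventh chords stack in thirds, so the letter names are G-B-D-F
Root: G
Major 3rd above G: B
Perfect 5th above G: D
Minor 7th above G: F
The 5th = D


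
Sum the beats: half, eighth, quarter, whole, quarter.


Working:
Beat values:
  half = 2 beats
  eighth = 0.5 beats
  quarter = 1 beat
  whole = 4 beats
  quarter = 1 beat
Sum = 2 + 0.5 + 1 + 4 + 1
= 8.5 beats


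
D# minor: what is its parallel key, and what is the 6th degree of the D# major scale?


Reasoning:
Parallel keys share the same tonic but differ in mode
D# minor → parallel is D# major
D# major scale: D# E# F## G# A# B# C##
= D# major; 6th degree = B#


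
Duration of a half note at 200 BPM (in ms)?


One quarter-note beat = 60000 / BPM = 60000 / 200 ms
Half note = 2 × quarter note
Duration = 2 × 60000 / 200 = 120000 / 200
= 600.0 ms


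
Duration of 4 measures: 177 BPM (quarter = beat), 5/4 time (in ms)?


Step by step:
Quarter-note beat duration = 60000 / 177 ms
Beats per measure (5/4) = 5
One measure = 5 × 60000 / 177 = 300000 / 177 ms
4 measures = 4 × 300000 / 177 = 1200000 / 177
= 6779.7 ms


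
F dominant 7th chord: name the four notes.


Step by step:
Dominant 7th chord = root + major 3rd + perfect 5th + minor 7th
Seventh chords stack in thirds, so the letter names are F-A-C-E
Root: F
Major 3rd above F: A
Perfect 5th above F: C
Minor 7th above F: Eb
Chord = F A C Eb


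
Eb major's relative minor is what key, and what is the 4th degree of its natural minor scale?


Step by step:
The relative minor shares the major's key signature and starts on its 6th degree
6th degree = a major 6th above the tonic; a major 6th above Eb is C
→ relative minor of Eb major is C minor
C natural minor scale: C D Eb F G Ab Bb
= C minor; 4th degree = F


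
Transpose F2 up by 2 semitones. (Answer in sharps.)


Solution.
F2: chromatic position 5 in octave 2 → absolute = 2×12 + 5 = 29
Transpose up 2: 29 + 2 = 31
31 = 2×12 + 7 → G in octave 2
Result = G2


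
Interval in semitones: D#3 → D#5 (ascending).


Let's work it out.
Absolute semitone position = octave×12 + chromatic position
D#3: 3×12 + 3 = 39
D#5: 5×12 + 3 = 63
Difference = 63 - 39 = 24
= 24 semitones


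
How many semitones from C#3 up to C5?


Solution.
Absolute semitone position = octave×12 + chromatic position
C#3: 3×12 + 1 = 37
C5: 5×12 + 0 = 60
Difference = 60 - 37 = 23
= 23 semitones


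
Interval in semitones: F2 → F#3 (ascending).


Absolute semitone position = octave×12 + chromatic position
F2: 2×12 + 5 = 29
F#3: 3×12 + 6 = 42
Difference = 42 - 29 = 13
= 13 semitones


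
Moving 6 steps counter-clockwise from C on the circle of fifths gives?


Solution.
Each counter-clockwise step moves down a perfect 5th (= up a perfect 4th)
From C: C → F → Bb → Eb → Ab → Db → F#/Gb
= F#/Gb


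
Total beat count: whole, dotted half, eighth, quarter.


Working:
Beat values:
  whole = 4 beats
  dotted half = 3 beats
  eighth = 0.5 beats
  quarter = 1 beat
Sum = 4 + 3 + 0.5 + 1
= 8.5 beats


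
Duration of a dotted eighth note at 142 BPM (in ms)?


One quarter-note beat = 60000 / BPM = 60000 / 142 ms
Dotted eighth note = 3/4 × quarter note
Duration = 3/4 × 60000 / 142 = 45000 / 142
= 316.9 ms


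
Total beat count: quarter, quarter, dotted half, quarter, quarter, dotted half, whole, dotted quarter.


Reasoning:
Beat values:
  quarter = 1 beat
  quarter = 1 beat
  dotted half = 3 beats
  quarter = 1 beat
  quarter = 1 beat
  dotted half = 3 beats
  whole = 4 beats
  dotted quarter = 1.5 beats
Sum = 1 + 1 + 3 + 1 + 1 + 3 + 4 + 1.5
= 15.5 beats


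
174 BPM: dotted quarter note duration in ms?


Reasoning:
One quarter-note beat = 60000 / BPM = 60000 / 174 ms
Dotted quarter note = 3/2 × quarter note
Duration = 3/2 × 60000 / 174 = 90000 / 174
= 517.2 ms


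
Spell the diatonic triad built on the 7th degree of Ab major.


Let's work it out.
Ab major scale: Ab Bb C Db Eb F G
Diatonic triad on degree 7 stacks scale notes 7, 2, 4: G Bb Db
G→Bb = 3 semitones; G→Db = 6 semitones → diminished triad
= G Bb Db (diminished)


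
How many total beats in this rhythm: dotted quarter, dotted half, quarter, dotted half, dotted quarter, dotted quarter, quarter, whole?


Beat values:
  dotted quarter = 1.5 beats
  dotted half = 3 beats
  quarter = 1 beat
  dotted half = 3 beats
  dotted quarter = 1.5 beats
  dotted quarter = 1.5 beats
  quarter = 1 beat
  whole = 4 beats
Sum = 1.5 + 3 + 1 + 3 + 1.5 + 1.5 + 1 + 4
= 16.5 beats


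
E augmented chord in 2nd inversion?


Reasoning:
Root position: E G# B#
2nd inversion: move root and 3rd up an octave
Bass note: B#
Notes (bottom to top) = B# E G#


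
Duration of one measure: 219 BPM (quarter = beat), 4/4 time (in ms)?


Working:
Quarter-note beat duration = 60000 / 219 ms
Beats per measure (4/4) = 4
One measure = 4 × 60000 / 219 = 240000 / 219 ms
= 1095.9 ms


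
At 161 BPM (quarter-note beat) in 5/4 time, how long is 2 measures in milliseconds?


Quarter-note beat duration = 60000 / 161 ms
Beats per measure (5/4) = 5
One measure = 5 × 60000 / 161 = 300000 / 161 ms
2 measures = 2 × 300000 / 161 = 600000 / 161
= 3726.7 ms


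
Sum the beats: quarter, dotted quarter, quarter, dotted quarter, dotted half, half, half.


Beat values:
  quarter = 1 beat
  dotted quarter = 1.5 beats
  quarter = 1 beat
  dotted quarter = 1.5 beats
  dotted half = 3 beats
  half = 2 beats
  half = 2 beats
Sum = 1 + 1.5 + 1 + 1.5 + 3 + 2 + 2
= 12 beats


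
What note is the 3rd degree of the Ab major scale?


Reasoning:
Major scale pattern: W-W-H-W-W-W-H (2-2-1-2-2-2-1 semitones)
Starting from Ab:
  Ab + 2 semitones → Bb
  Bb + 2 semitones → C
  C + 1 semitone → Db
  Db + 2 semitones → Eb
  Eb + 2 semitones → F
  F + 2 semitones → G
  G + 1 semitone → Ab
Scale: Ab Bb C Db Eb F G
Degree 3 = C


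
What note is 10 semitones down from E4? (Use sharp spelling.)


Let's work it out.
E4: chromatic position 4 in octave 4 → absolute = 4×12 + 4 = 52
Transpose down 10: 52 - 10 = 42
42 = 3×12 + 6 → F# in octave 3
Result = F#3


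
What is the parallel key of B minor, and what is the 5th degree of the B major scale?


Step by step:
Parallel keys share the same tonic but differ in mode
B minor → parallel is B major
B major scale: B C# D# E F# G# A#
= B major; 5th degree = F#


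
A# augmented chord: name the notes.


Let's work it out.
Augmented triad = root + major 3rd (4 semitones) + augmented 5th (8 semitones)
A triad on A# stacks thirds, so the chord tones use letter names A-C-E
Root: A#
Major 3rd above A#: C##
Augmented 5th above A#: E##
Chord = A# C## E##


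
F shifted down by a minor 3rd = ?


Solution.
minor 3rd: 3 letter names, 3 semitones
Letter: F - 2 → D
Pitch: F - 3 semitones, spelled as a D → D
= D


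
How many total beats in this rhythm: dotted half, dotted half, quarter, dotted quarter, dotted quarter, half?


Beat values:
  dotted half = 3 beats
  dotted half = 3 beats
  quarter = 1 beat
  dotted quarter = 1.5 beats
  dotted quarter = 1.5 beats
  half = 2 beats
Sum = 3 + 3 + 1 + 1.5 + 1.5 + 2
= 12 beats


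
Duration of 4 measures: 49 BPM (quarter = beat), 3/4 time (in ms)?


Working:
Quarter-note beat duration = 60000 / 49 ms
Beats per measure (3/4) = 3
One measure = 3 × 60000 / 49 = 180000 / 49 ms
4 measures = 4 × 180000 / 49 = 720000 / 49
= 14693.9 ms


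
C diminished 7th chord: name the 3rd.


Diminished 7th chord = root + minor 3rd + diminished 5th + diminished 7th
Seventh chords stack in thirds, so the letter names are C-E-G-B
Root: C
Minor 3rd above C: Eb
Diminished 5th above C: Gb
Diminished 7th above C: Bbb
The 3rd = Eb


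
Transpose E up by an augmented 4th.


Step by step:
augmented 4th: 4 letter names, 6 semitones
Letter: E + 3 → A
Pitch: E + 6 semitones, spelled as an A → A#
= A#


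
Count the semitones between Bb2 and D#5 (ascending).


Solution.
Absolute semitone position = octave×12 + chromatic position
Bb2: 2×12 + 10 = 34
D#5: 5×12 + 3 = 63
Difference = 63 - 34 = 29
= 29 semitones


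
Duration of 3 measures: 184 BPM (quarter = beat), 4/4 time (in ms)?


Working:
Quarter-note beat duration = 60000 / 184 ms
Beats per measure (4/4) = 4
One measure = 4 × 60000 / 184 = 240000 / 184 ms
3 measures = 3 × 240000 / 184 = 720000 / 184
= 3913.0 ms


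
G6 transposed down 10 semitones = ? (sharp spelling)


Let's work it out.
G6: chromatic position 7 in octave 6 → absolute = 6×12 + 7 = 79
Transpose down 10: 79 - 10 = 69
69 = 5×12 + 9 → A in octave 5
Result = A5


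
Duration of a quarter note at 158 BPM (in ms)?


One quarter-note beat = 60000 / BPM = 60000 / 158 ms
Duration = 60000 / 158
= 379.7 ms


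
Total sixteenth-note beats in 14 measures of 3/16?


Solution.
Time signature 3/16: the bottom number 16 means the sixteenth note gets one count
The top number 3 means 3 sixteenth-note beats per measure
Total = 3 × 14 measures
= 42 sixteenth-note beats


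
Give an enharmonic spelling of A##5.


Reasoning:
Enharmonic notes sound the same pitch but are spelled with different letter names
A## and B name the same pitch class
= B5


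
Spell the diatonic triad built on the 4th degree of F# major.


Reasoning:
F# major scale: F# G# A# B C# D# E#
Diatonic triad on degree 4 stacks scale notes 4, 6, 1: B D# F#
B→D# = 4 semitones; B→F# = 7 semitones → major triad
= B D# F# (major)


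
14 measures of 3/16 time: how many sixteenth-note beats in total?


Let's work it out.
Time signature 3/16: the bottom number 16 means the sixteenth note gets one count
The top number 3 means 3 sixteenth-note beats per measure
Total = 3 × 14 measures
= 42 sixteenth-note beats


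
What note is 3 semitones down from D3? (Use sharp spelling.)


Step by step:
D3: chromatic position 2 in octave 3 → absolute = 3×12 + 2 = 38
Transpose down 3: 38 - 3 = 35
35 = 2×12 + 11 → B in octave 2
Result = B2


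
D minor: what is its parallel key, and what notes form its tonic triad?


Reasoning:
Parallel keys share the same tonic but differ in mode
D minor → parallel is D major
Tonic triad of D major = D F# A
= D major; triad = D F# A


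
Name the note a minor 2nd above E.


A 2nd spans 2 letter names, so from E we land on F
A minor 2nd = 1 semitone above E
Spell F at that pitch: F
= F


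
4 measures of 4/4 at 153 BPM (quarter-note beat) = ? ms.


Quarter-note beat duration = 60000 / 153 ms
Beats per measure (4/4) = 4
One measure = 4 × 60000 / 153 = 240000 / 153 ms
4 measures = 4 × 240000 / 153 = 960000 / 153
= 6274.5 ms


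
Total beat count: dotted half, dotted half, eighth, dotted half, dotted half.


Beat values:
  dotted half = 3 beats
  dotted half = 3 beats
  eighth = 0.5 beats
  dotted half = 3 beats
  dotted half = 3 beats
Sum = 3 + 3 + 0.5 + 3 + 3
= 12.5 beats


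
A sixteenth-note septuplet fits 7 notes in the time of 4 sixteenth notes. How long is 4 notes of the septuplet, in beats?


Let's work it out.
Septuplet: 7 notes occupy the space of 4 sixteenth notes
Space = 4 × 1/4 = 1 beat
Each septuplet note = 1 / 7 = 1/7 beats
4 notes = 4 × 1/7 = 4/7
= 4/7 beats


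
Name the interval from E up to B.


Step by step:
Letter names: E → B spans 5 letter names → a 5th
Semitones: E → B = 7 half-steps
A 5th of 7 semitones is a perfect 5th
= perfect 5th


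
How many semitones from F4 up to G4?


Working:
Absolute semitone position = octave×12 + chromatic position
F4: 4×12 + 5 = 53
G4: 4×12 + 7 = 55
Difference = 55 - 53 = 2
= 2 semitones


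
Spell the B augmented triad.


Augmented triad = root + major 3rd (4 semitones) + augmented 5th (8 semitones)
A triad on B stacks thirds, so the chord tones use letter names B-D-F
Root: B
Major 3rd above B: D#
Augmented 5th above B: F##
Chord = B D# F##


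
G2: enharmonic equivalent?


Enharmonic notes sound the same pitch but are spelled with different letter names
G and Abb name the same pitch class
= Abb2


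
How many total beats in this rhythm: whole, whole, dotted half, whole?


Beat values:
  whole = 4 beats
  whole = 4 beats
  dotted half = 3 beats
  whole = 4 beats
Sum = 4 + 4 + 3 + 4
= 15 beats


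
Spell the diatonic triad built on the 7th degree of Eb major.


Let's work it out.
Eb major scale: Eb F G Ab Bb C D
Diatonic triad on degree 7 stacks scale notes 7, 2, 4: D F Ab
D→F = 3 semitones; D→Ab = 6 semitones → diminished triad
= D F Ab (diminished)


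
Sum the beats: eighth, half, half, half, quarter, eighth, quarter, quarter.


Step by step:
Beat values:
  eighth = 0.5 beats
  half = 2 beats
  half = 2 beats
  half = 2 beats
  quarter = 1 beat
  eighth = 0.5 beats
  quarter = 1 beat
  quarter = 1 beat
Sum = 0.5 + 2 + 2 + 2 + 1 + 0.5 + 1 + 1
= 10 beats


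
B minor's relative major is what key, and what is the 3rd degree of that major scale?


Working:
The relative major shares the key signature and is a minor 3rd above the minor tonic
A minor 3rd above B is D
→ relative major of B minor is D major
D major scale: D E F# G A B C#
= D major; 3rd degree = F#


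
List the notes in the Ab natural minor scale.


Reasoning:
Natural minor scale pattern: W-H-W-W-H-W-W (2-1-2-2-1-2-2 semitones)
Starting from Ab:
  Ab + 2 semitones → Bb
  Bb + 1 semitone → Cb
  Cb + 2 semitones → Db
  Db + 2 semitones → Eb
  Eb + 1 semitone → Fb
  Fb + 2 semitones → Gb
  Gb + 2 semitones → Ab
Scale = Ab Bb Cb Db Eb Fb Gb


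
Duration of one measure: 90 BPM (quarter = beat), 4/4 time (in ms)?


Quarter-note beat duration = 60000 / 90 ms
Beats per measure (4/4) = 4
One measure = 4 × 60000 / 90 = 240000 / 90 ms
= 2666.7 ms


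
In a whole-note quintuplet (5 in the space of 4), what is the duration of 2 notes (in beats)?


Quintuplet: 5 notes occupy the space of 4 whole notes
Space = 4 × 4 = 16 beats
Each quintuplet note = 16 / 5 = 16/5 beats
2 notes = 2 × 16/5 = 32/5
= 32/5 beats


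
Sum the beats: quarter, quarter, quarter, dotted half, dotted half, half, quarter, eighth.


Solution.
Beat values:
  quarter = 1 beat
  quarter = 1 beat
  quarter = 1 beat
  dotted half = 3 beats
  dotted half = 3 beats
  half = 2 beats
  quarter = 1 beat
  eighth = 0.5 beats
Sum = 1 + 1 + 1 + 3 + 3 + 2 + 1 + 0.5
= 12.5 beats


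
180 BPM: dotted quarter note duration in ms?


One quarter-note beat = 60000 / BPM = 60000 / 180 ms
Dotted quarter note = 3/2 × quarter note
Duration = 3/2 × 60000 / 180 = 90000 / 180
= 500.0 ms


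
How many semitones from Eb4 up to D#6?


Reasoning:
Absolute semitone position = octave×12 + chromatic position
Eb4: 4×12 + 3 = 51
D#6: 6×12 + 3 = 75
Difference = 75 - 51 = 24
= 24 semitones


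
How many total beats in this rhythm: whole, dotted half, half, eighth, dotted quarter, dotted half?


Beat values:
  whole = 4 beats
  dotted half = 3 beats
  half = 2 beats
  eighth = 0.5 beats
  dotted quarter = 1.5 beats
  dotted half = 3 beats
Sum = 4 + 3 + 2 + 0.5 + 1.5 + 3
= 14 beats


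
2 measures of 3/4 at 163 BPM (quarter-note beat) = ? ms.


Quarter-note beat duration = 60000 / 163 ms
Beats per measure (3/4) = 3
One measure = 3 × 60000 / 163 = 180000 / 163 ms
2 measures = 2 × 180000 / 163 = 360000 / 163
= 2208.6 ms


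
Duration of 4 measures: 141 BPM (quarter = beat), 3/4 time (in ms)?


Quarter-note beat duration = 60000 / 141 ms
Beats per measure (3/4) = 3
One measure = 3 × 60000 / 141 = 180000 / 141 ms
4 measures = 4 × 180000 / 141 = 720000 / 141
= 5106.4 ms


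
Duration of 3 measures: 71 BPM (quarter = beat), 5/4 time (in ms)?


Step by step:
Quarter-note beat duration = 60000 / 71 ms
Beats per measure (5/4) = 5
One measure = 5 × 60000 / 71 = 300000 / 71 ms
3 measures = 3 × 300000 / 71 = 900000 / 71
= 12676.1 ms


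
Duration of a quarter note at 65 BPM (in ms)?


One quarter-note beat = 60000 / BPM = 60000 / 65 ms
Duration = 60000 / 65
= 923.1 ms


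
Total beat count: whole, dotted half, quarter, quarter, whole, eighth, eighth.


Working:
Beat values:
  whole = 4 beats
  dotted half = 3 beats
  quarter = 1 beat
  quarter = 1 beat
  whole = 4 beats
  eighth = 0.5 beats
  eighth = 0.5 beats
Sum = 4 + 3 + 1 + 1 + 4 + 0.5 + 0.5
= 14 beats


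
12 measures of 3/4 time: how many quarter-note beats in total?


Step by step:
Time signature 3/4: the bottom number 4 means the quarter note gets one count
The top number 3 means 3 quarter-note beats per measure
Total = 3 × 12 measures
= 36 quarter-note beats


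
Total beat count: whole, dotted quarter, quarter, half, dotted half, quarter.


Reasoning:
Beat values:
  whole = 4 beats
  dotted quarter = 1.5 beats
  quarter = 1 beat
  half = 2 beats
  dotted half = 3 beats
  quarter = 1 beat
Sum = 4 + 1.5 + 1 + 2 + 3 + 1
= 12.5 beats


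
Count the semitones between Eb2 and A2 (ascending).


Solution.
Absolute semitone position = octave×12 + chromatic position
Eb2: 2×12 + 3 = 27
A2: 2×12 + 9 = 33
Difference = 33 - 27 = 6
= 6 semitones
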